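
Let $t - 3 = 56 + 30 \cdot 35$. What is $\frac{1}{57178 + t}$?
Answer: $\frac{1}{58287} \approx 1.7156 \cdot 10^{-5}$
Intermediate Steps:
$t = 1109$ ($t = 3 + \left(56 + 30 \cdot 35\right) = 3 + \left(56 + 1050\right) = 3 + 1106 = 1109$)
$\frac{1}{57178 + t} = \frac{1}{57178 + 1109} = \frac{1}{58287}$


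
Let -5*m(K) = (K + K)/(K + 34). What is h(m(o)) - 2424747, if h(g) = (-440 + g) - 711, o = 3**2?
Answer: -521568088/215 ≈ -2.4259e+6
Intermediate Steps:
o = 9
m(K) = -2*K/(5*(34 + K)) (m(K) = -(K + K)/(5*(K + 34)) = -2*K/(5*(34 + K)))
h(g) = -1151 + g
h(m(o)) - 2424747 = (-1151 - 2*9/(170 + 5*9)) - 2424747 = (-1151 - 2*9/(170 + 45)) - 2424747 = (-1151 - 2*9/215) - 2424747 = (-1151 - 2*9*1/215) - 2424747 = (-1151 - 18/215) - 2424747 = -247483/215 - 2424747 = -521568088/215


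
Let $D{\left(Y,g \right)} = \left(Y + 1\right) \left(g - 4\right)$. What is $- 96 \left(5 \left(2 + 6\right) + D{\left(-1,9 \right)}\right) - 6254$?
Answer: $-10094$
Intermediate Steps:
$D{\left(Y,g \right)} = \left(1 + Y\right) \left(-4 + g\right)$
$- 96 \left(5 \left(2 + 6\right) + D{\left(-1,9 \right)}\right) - 6254 = - 96 \left(5 \left(2 + 6\right) - 0\right) - 6254 = - 96 \left(5 \cdot 8 + \left(-4 + 9 + 4 - 9\right)\right) - 6254 = - 96 \left(40 + 0\right) - 6254 = \left(-96\right) 40 - 6254 = -3840 - 6254 = -10094$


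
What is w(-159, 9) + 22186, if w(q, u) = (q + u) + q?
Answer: 21877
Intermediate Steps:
w(q, u) = u + 2*q
w(-159, 9) + 22186 = (9 + 2*(-159)) + 22186 = (9 - 318) + 22186 = -309 + 22186 = 21877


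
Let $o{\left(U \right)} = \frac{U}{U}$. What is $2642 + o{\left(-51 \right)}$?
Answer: $2643$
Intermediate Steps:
$o{\left(U \right)} = 1$
$2642 + o{\left(-51 \right)} = 2642 + 1 = 2643$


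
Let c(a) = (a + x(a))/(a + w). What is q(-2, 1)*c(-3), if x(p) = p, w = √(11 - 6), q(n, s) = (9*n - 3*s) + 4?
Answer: -153/2 - 51*√5/2 ≈ -133.52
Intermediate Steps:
q(n, s) = 4 - 3*s + 9*n (q(n, s) = (-3*s + 9*n) + 4 = 4 - 3*s + 9*n)
w = √5 ≈ 2.2361
c(a) = 2*a/(a + √5) (c(a) = (a + a)/(a + √5) = (2*a)/(a + √5) = 2*a/(a + √5))
q(-2, 1)*c(-3) = (4 - 3*1 + 9*(-2))*(2*(-3)/(-3 + √5)) = (4 - 3 - 18)*(-6/(-3 + √5)) = -(-102)/(-3 + √5) = 102/(-3 + √5)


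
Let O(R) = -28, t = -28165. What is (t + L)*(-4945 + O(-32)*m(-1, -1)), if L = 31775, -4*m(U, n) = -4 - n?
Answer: -17927260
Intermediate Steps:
m(U, n) = 1 + n/4 (m(U, n) = -(-4 - n)/4 = 1 + n/4)
(t + L)*(-4945 + O(-32)*m(-1, -1)) = (-28165 + 31775)*(-4945 - 28*(1 + (¼)*(-1))) = 3610*(-4945 - 28*(1 - ¼)) = 3610*(-4945 - 28*¾) = 3610*(-4945 - 21) = 3610*(-4966) = -17927260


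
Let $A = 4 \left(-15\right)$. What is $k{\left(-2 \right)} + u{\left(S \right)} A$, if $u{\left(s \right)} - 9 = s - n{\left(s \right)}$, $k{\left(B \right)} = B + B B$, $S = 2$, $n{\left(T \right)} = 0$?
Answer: $-658$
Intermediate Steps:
$A = -60$
$k{\left(B \right)} = B + B^{2}$
$u{\left(s \right)} = 9 + s$ ($u{\left(s \right)} = 9 + \left(s - 0\right) = 9 + \left(s + 0\right) = 9 + s$)
$k{\left(-2 \right)} + u{\left(S \right)} A = - 2 \left(1 - 2\right) + \left(9 + 2\right) \left(-60\right) = \left(-2\right) \left(-1\right) + 11 \left(-60\right) = 2 - 660 = -658$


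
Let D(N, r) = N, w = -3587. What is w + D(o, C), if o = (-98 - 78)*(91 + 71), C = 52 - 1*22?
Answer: -32099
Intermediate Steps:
C = 30 (C = 52 - 22 = 30)
o = -28512 (o = -176*162 = -28512)
w + D(o, C) = -3587 - 28512 = -32099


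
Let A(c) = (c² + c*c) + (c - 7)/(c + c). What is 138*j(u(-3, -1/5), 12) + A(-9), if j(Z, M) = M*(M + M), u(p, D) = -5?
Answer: 359162/9 ≈ 39907.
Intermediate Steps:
j(Z, M) = 2*M² (j(Z, M) = M*(2*M) = 2*M²)
A(c) = 2*c² + (-7 + c)/(2*c) (A(c) = (c² + c²) + (-7 + c)/((2*c)) = 2*c² + (-7 + c)*(1/(2*c)) = 2*c² + (-7 + c)/(2*c))
138*j(u(-3, -1/5), 12) + A(-9) = 138*(2*12²) + (½)*(-7 - 9 + 4*(-9)³)/(-9) = 138*(2*144) + (½)*(-⅑)*(-7 - 9 + 4*(-729)) = 138*288 + (½)*(-⅑)*(-7 - 9 - 2916) = 39744 + (½)*(-⅑)*(-2932) = 39744 + 1466/9 = 359162/9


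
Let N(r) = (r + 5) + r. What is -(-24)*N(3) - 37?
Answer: 227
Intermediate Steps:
N(r) = 5 + 2*r (N(r) = (5 + r) + r = 5 + 2*r)
-(-24)*N(3) - 37 = -(-24)*(5 + 2*3) - 37 = -(-24)*(5 + 6) - 37 = -(-24)*11 - 37 = -6*(-44) - 37 = 264 - 37 = 227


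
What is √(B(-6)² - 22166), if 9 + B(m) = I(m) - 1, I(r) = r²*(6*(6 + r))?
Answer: I*√22066 ≈ 148.55*I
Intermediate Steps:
I(r) = r²*(36 + 6*r)
B(m) = -10 + 6*m²*(6 + m) (B(m) = -9 + (6*m²*(6 + m) - 1) = -9 + (-1 + 6*m²*(6 + m)) = -10 + 6*m²*(6 + m))
√(B(-6)² - 22166) = √((-10 + 6*(-6)²*(6 - 6))² - 22166) = √((-10 + 6*36*0)² - 22166) = √((-10 + 0)² - 22166) = √((-10)² - 22166) = √(100 - 22166) = √(-22066) = I*√22066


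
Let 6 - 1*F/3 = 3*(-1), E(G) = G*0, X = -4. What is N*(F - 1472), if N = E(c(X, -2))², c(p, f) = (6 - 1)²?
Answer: 0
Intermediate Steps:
c(p, f) = 25 (c(p, f) = 5² = 25)
E(G) = 0
F = 27 (F = 18 - 9*(-1) = 18 - 3*(-3) = 18 + 9 = 27)
N = 0 (N = 0² = 0)
N*(F - 1472) = 0*(27 - 1472) = 0*(-1445) = 0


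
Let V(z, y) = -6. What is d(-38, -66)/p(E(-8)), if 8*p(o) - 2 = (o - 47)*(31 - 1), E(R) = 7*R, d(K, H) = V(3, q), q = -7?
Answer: 3/193 ≈ 0.015544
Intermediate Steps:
d(K, H) = -6
p(o) = -176 + 15*o/4 (p(o) = 1/4 + ((o - 47)*(31 - 1))/8 = 1/4 + ((-47 + o)*30)/8 = 1/4 + (-1410 + 30*o)/8 = 1/4 + (-705/4 + 15*o/4) = -176 + 15*o/4)
d(-38, -66)/p(E(-8)) = -6/(-176 + 15*(7*(-8))/4) = -6/(-176 + (15/4)*(-56)) = -6/(-176 - 210) = -6/(-386) = -6*(-1/386) = 3/193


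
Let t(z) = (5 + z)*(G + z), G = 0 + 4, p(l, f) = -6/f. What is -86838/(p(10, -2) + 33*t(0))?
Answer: -28946/221 ≈ -130.98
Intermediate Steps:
G = 4
t(z) = (4 + z)*(5 + z) (t(z) = (5 + z)*(4 + z) = (4 + z)*(5 + z))
-86838/(p(10, -2) + 33*t(0)) = -86838/(-6/(-2) + 33*(20 + 0² + 9*0)) = -86838/(-6*(-½) + 33*(20 + 0 + 0)) = -86838/(3 + 33*20) = -86838/(3 + 660) = -86838/663 = -86838*1/663 = -28946/221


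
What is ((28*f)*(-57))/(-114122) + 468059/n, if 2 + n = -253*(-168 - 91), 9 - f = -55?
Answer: 30054407399/3738922025 ≈ 8.0383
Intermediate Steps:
f = 64 (f = 9 - 1*(-55) = 9 + 55 = 64)
n = 65525 (n = -2 - 253*(-168 - 91) = -2 - 253*(-259) = -2 + 65527 = 65525)
((28*f)*(-57))/(-114122) + 468059/n = ((28*64)*(-57))/(-114122) + 468059/65525 = (1792*(-57))*(-1/114122) + 468059*(1/65525) = -102144*(-1/114122) + 468059/65525 = 51072/57061 + 468059/65525 = 30054407399/3738922025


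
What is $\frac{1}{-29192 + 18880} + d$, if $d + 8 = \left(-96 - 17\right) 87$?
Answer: $- \frac{101459769}{10312} \approx -9839.0$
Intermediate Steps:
$d = -9839$ ($d = -8 + \left(-96 - 17\right) 87 = -8 - 9831 = -9839$)
$\frac{1}{-29192 + 18880} + d = \frac{1}{-29192 + 18880} - 9839 = \frac{1}{-10312} - 9839 = - \frac{1}{10312} - 9839 = - \frac{101459769}{10312}$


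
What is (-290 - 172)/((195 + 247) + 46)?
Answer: -231/244 ≈ -0.94672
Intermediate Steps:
(-290 - 172)/((195 + 247) + 46) = -462/(442 + 46) = -462/488 = -462*1/488 = -231/244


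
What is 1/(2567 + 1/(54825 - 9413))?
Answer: 45412/116572605 ≈ 0.00038956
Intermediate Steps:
1/(2567 + 1/(54825 - 9413)) = 1/(2567 + 1/45412) = 1/(116572605/45412) = 45412/116572605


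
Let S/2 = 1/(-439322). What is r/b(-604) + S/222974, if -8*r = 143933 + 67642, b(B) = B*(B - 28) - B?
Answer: -1727111120600951/24968161598173664 ≈ -0.069173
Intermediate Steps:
b(B) = -B + B*(-28 + B) (b(B) = B*(-28 + B) - B = -B + B*(-28 + B))
r = -211575/8 (r = -(143933 + 67642)/8 = -⅛*211575 = -211575/8 ≈ -26447.)
S = -1/219661 (S = 2/(-439322) = 2*(-1/439322) = -1/219661 ≈ -4.5525e-6)
r/b(-604) + S/222974 = -211575*(-1/(604*(-29 - 604)))/8 - 1/219661/222974 = -211575/(8*((-604*(-633)))) - 1/219661*1/222974 = -211575/8/382332 - 1/48978691814 = -211575/8*1/382332 - 1/48978691814 = -70525/1019552 - 1/48978691814 = -1727111120600951/24968161598173664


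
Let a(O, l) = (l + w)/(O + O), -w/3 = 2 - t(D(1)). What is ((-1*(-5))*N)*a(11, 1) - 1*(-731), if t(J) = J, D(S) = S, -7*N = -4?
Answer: 56267/77 ≈ 730.74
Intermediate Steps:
N = 4/7 (N = -⅐*(-4) = 4/7 ≈ 0.57143)
w = -3 (w = -3*(2 - 1*1) = -3*(2 - 1) = -3*1 = -3)
a(O, l) = (-3 + l)/(2*O) (a(O, l) = (l - 3)/(O + O) = (-3 + l)/((2*O)) = (-3 + l)*(1/(2*O)) = (-3 + l)/(2*O))
((-1*(-5))*N)*a(11, 1) - 1*(-731) = (-1*(-5)*(4/7))*((½)*(-3 + 1)/11) - 1*(-731) = (5*(4/7))*((½)*(1/11)*(-2)) + 731 = (20/7)*(-1/11) + 731 = -20/77 + 731 = 56267/77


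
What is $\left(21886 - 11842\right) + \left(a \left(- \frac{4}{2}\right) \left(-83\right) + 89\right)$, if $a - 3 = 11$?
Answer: $12457$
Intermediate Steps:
$a = 14$ ($a = 3 + 11 = 14$)
$\left(21886 - 11842\right) + \left(a \left(- \frac{4}{2}\right) \left(-83\right) + 89\right) = \left(21886 - 11842\right) + \left(14 \left(- \frac{4}{2}\right) \left(-83\right) + 89\right) = 10044 + \left(14 \left(\left(-4\right) \frac{1}{2}\right) \left(-83\right) + 89\right) = 10044 + \left(14 \left(-2\right) \left(-83\right) + 89\right) = 10044 + \left(\left(-28\right) \left(-83\right) + 89\right) = 10044 + \left(2324 + 89\right) = 10044 + 2413 = 12457$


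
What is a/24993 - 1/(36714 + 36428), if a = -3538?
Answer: -258801389/1828038006 ≈ -0.14157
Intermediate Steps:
a/24993 - 1/(36714 + 36428) = -3538/24993 - 1/(36714 + 36428) = -3538*1/24993 - 1/73142 = -3538/24993 - 1*1/73142 = -3538/24993 - 1/73142 = -258801389/1828038006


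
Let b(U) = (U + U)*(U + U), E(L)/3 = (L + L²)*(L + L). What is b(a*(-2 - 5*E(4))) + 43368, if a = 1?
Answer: 23121784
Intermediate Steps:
E(L) = 6*L*(L + L²) (E(L) = 3*((L + L²)*(L + L)) = 3*((L + L²)*(2*L)) = 3*(2*L*(L + L²)) = 6*L*(L + L²))
b(U) = 4*U² (b(U) = (2*U)*(2*U) = 4*U²)
b(a*(-2 - 5*E(4))) + 43368 = 4*(1*(-2 - 30*4²*(1 + 4)))² + 43368 = 4*(1*(-2 - 30*16*5))² + 43368 = 4*(1*(-2 - 5*480))² + 43368 = 4*(1*(-2 - 2400))² + 43368 = 4*(1*(-2402))² + 43368 = 4*(-2402)² + 43368 = 4*5769604 + 43368 = 23078416 + 43368 = 23121784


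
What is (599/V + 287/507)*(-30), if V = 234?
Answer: -47545/507 ≈ -93.777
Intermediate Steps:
(599/V + 287/507)*(-30) = (599/234 + 287/507)*(-30) = (9509/3042)*(-30) = -47545/507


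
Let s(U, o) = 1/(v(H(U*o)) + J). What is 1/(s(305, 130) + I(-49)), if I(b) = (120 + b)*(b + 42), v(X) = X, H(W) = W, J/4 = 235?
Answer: -40590/20173229 ≈ -0.0020121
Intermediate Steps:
J = 940 (J = 4*235 = 940)
s(U, o) = 1/(940 + U*o) (s(U, o) = 1/(U*o + 940) = 1/(940 + U*o))
I(b) = (42 + b)*(120 + b) (I(b) = (120 + b)*(42 + b) = (42 + b)*(120 + b))
1/(s(305, 130) + I(-49)) = 1/(1/(940 + 305*130) + (5040 + (-49)² + 162*(-49))) = 1/(1/(940 + 39650) + (5040 + 2401 - 7938)) = 1/(1/40590 - 497) = 1/(-20173229/40590) = -40590/20173229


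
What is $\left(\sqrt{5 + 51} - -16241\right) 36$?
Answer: $584676 + 72 \sqrt{14} \approx 5.8495 \cdot 10^{5}$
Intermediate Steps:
$\left(\sqrt{5 + 51} - -16241\right) 36 = \left(\sqrt{56} + 16241\right) 36 = \left(2 \sqrt{14} + 16241\right) 36 = \left(16241 + 2 \sqrt{14}\right) 36 = 584676 + 72 \sqrt{14}$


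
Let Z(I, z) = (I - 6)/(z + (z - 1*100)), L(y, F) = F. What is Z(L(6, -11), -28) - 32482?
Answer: -5067175/156 ≈ -32482.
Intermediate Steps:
Z(I, z) = (-6 + I)/(-100 + 2*z) (Z(I, z) = (-6 + I)/(z + (z - 100)) = (-6 + I)/(z + (-100 + z)) = (-6 + I)/(-100 + 2*z))
Z(L(6, -11), -28) - 32482 = (-6 - 11)/(2*(-50 - 28)) - 32482 = (1/2)*(-17)/(-78) - 32482 = (1/2)*(-1/78)*(-17) - 32482 = 17/156 - 32482 = -5067175/156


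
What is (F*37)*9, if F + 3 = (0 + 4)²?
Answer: 4329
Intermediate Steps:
F = 13 (F = -3 + (0 + 4)² = -3 + 4² = -3 + 16 = 13)
(F*37)*9 = (13*37)*9 = 481*9 = 4329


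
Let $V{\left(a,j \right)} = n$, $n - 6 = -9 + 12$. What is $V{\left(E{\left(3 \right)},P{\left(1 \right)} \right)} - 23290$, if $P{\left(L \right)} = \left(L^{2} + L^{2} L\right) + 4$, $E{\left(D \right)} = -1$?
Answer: $-23281$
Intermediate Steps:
$n = 9$ ($n = 6 + \left(-9 + 12\right) = 6 + 3 = 9$)
$P{\left(L \right)} = 4 + L^{2} + L^{3}$ ($P{\left(L \right)} = \left(L^{2} + L^{3}\right) + 4 = 4 + L^{2} + L^{3}$)
$V{\left(a,j \right)} = 9$
$V{\left(E{\left(3 \right)},P{\left(1 \right)} \right)} - 23290 = 9 - 23290 = -23281$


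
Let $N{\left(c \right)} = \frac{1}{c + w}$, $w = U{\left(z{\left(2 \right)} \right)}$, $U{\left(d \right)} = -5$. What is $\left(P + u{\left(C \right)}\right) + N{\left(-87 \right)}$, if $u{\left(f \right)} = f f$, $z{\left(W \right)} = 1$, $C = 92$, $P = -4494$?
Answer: $\frac{365239}{92} \approx 3970.0$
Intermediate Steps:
$u{\left(f \right)} = f^{2}$
$w = -5$
$N{\left(c \right)} = \frac{1}{-5 + c}$ ($N{\left(c \right)} = \frac{1}{c - 5} = \frac{1}{-5 + c}$)
$\left(P + u{\left(C \right)}\right) + N{\left(-87 \right)} = \left(-4494 + 92^{2}\right) + \frac{1}{-5 - 87} = \left(-4494 + 8464\right) + \frac{1}{-92} = 3970 - \frac{1}{92} = \frac{365239}{92}$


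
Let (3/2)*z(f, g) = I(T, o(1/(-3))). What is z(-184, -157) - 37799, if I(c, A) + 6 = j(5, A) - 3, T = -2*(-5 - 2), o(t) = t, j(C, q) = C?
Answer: -113405/3 ≈ -37802.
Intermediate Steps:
T = 14 (T = -2*(-7) = 14)
I(c, A) = -4 (I(c, A) = -6 + (5 - 3) = -6 + 2 = -4)
z(f, g) = -8/3 (z(f, g) = (2/3)*(-4) = -8/3)
z(-184, -157) - 37799 = -8/3 - 37799 = -113405/3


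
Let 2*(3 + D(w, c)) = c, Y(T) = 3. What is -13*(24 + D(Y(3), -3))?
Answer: -507/2 ≈ -253.50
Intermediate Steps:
D(w, c) = -3 + c/2
-13*(24 + D(Y(3), -3)) = -13*(24 + (-3 + (½)*(-3))) = -13*(24 + (-3 - 3/2)) = -13*(24 - 9/2) = -13*39/2 = -507/2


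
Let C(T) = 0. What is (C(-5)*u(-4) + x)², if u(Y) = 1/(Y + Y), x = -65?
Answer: 4225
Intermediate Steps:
u(Y) = 1/(2*Y)
(C(-5)*u(-4) + x)² = (0*((½)/(-4)) - 65)² = (0*((½)*(-¼)) - 65)² = (0*(-⅛) - 65)² = (0 - 65)² = (-65)² = 4225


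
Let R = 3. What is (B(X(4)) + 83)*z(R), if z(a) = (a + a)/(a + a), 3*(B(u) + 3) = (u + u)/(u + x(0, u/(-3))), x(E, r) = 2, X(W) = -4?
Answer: 244/3 ≈ 81.333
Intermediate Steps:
B(u) = -3 + 2*u/(3*(2 + u)) (B(u) = -3 + ((u + u)/(u + 2))/3 = -3 + ((2*u)/(2 + u))/3 = -3 + (2*u/(2 + u))/3 = -3 + 2*u/(3*(2 + u)))
z(a) = 1 (z(a) = (2*a)/((2*a)) = (2*a)*(1/(2*a)) = 1)
(B(X(4)) + 83)*z(R) = ((-18 - 7*(-4))/(3*(2 - 4)) + 83)*1 = ((⅓)*(-18 + 28)/(-2) + 83)*1 = ((⅓)*(-½)*10 + 83)*1 = (-5/3 + 83)*1 = (244/3)*1 = 244/3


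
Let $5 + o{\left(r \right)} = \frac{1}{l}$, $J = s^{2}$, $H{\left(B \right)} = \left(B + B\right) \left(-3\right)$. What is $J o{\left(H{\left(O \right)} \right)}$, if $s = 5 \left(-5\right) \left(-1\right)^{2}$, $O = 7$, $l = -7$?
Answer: $- \frac{22500}{7} \approx -3214.3$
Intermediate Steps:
$s = -25$ ($s = \left(-25\right) 1 = -25$)
$H{\left(B \right)} = - 6 B$ ($H{\left(B \right)} = 2 B \left(-3\right) = - 6 B$)
$J = 625$ ($J = \left(-25\right)^{2} = 625$)
$o{\left(r \right)} = - \frac{36}{7}$ ($o{\left(r \right)} = -5 + \frac{1}{-7} = -5 - \frac{1}{7} = - \frac{36}{7}$)
$J o{\left(H{\left(O \right)} \right)} = 625 \left(- \frac{36}{7}\right) = - \frac{22500}{7}$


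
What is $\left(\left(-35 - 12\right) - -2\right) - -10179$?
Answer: $10134$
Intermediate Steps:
$\left(\left(-35 - 12\right) - -2\right) - -10179 = \left(\left(-35 - 12\right) + 2\right) + 10179 = \left(-47 + 2\right) + 10179 = -45 + 10179 = 10134$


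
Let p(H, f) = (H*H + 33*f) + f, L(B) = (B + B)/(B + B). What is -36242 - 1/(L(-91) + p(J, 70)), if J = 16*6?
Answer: -420298475/11597 ≈ -36242.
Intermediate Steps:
J = 96
L(B) = 1 (L(B) = (2*B)/((2*B)) = (2*B)*(1/(2*B)) = 1)
p(H, f) = H² + 34*f (p(H, f) = (H² + 33*f) + f = H² + 34*f)
-36242 - 1/(L(-91) + p(J, 70)) = -36242 - 1/(1 + (96² + 34*70)) = -36242 - 1/(1 + (9216 + 2380)) = -36242 - 1/(1 + 11596) = -36242 - 1/11597 = -420298475/11597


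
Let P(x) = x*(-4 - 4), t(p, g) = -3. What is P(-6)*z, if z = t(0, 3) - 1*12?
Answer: -720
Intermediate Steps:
P(x) = -8*x (P(x) = x*(-8) = -8*x)
z = -15 (z = -3 - 1*12 = -3 - 12 = -15)
P(-6)*z = -8*(-6)*(-15) = 48*(-15) = -720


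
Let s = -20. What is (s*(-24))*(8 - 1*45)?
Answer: -17760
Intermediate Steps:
(s*(-24))*(8 - 1*45) = (-20*(-24))*(8 - 1*45) = 480*(8 - 45) = 480*(-37) = -17760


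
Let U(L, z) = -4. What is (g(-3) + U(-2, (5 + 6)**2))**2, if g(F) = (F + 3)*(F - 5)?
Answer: 16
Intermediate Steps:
g(F) = (-5 + F)*(3 + F) (g(F) = (3 + F)*(-5 + F) = (-5 + F)*(3 + F))
(g(-3) + U(-2, (5 + 6)**2))**2 = ((-15 + (-3)**2 - 2*(-3)) - 4)**2 = ((-15 + 9 + 6) - 4)**2 = (0 - 4)**2 = (-4)**2 = 16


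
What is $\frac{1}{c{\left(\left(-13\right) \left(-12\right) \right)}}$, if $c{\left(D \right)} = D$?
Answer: $\frac{1}{156} \approx 0.0064103$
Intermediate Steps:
$\frac{1}{c{\left(\left(-13\right) \left(-12\right) \right)}} = \frac{1}{\left(-13\right) \left(-12\right)} = \frac{1}{156}$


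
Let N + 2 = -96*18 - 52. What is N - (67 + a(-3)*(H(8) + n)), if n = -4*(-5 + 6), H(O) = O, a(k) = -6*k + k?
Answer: -1909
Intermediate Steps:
a(k) = -5*k
N = -1782 (N = -2 + (-96*18 - 52) = -2 + (-1728 - 52) = -2 - 1780 = -1782)
n = -4 (n = -4*1 = -4)
N - (67 + a(-3)*(H(8) + n)) = -1782 - (67 + (-5*(-3))*(8 - 4)) = -1782 - (67 + 15*4) = -1782 - (67 + 60) = -1782 - 1*127 = -1782 - 127 = -1909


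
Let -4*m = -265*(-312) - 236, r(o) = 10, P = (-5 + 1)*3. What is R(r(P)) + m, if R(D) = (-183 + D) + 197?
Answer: -20587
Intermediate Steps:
P = -12 (P = -4*3 = -12)
m = -20611 (m = -(-265*(-312) - 236)/4 = -(82680 - 236)/4 = -1/4*82444 = -20611)
R(D) = 14 + D
R(r(P)) + m = (14 + 10) - 20611 = 24 - 20611 = -20587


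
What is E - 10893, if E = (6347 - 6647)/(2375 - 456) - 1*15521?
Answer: -50688766/1919 ≈ -26414.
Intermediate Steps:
E = -29785099/1919 (E = -300/1919 - 15521 = -29785099/1919 ≈ -15521.)
E - 10893 = -29785099/1919 - 10893 = -50688766/1919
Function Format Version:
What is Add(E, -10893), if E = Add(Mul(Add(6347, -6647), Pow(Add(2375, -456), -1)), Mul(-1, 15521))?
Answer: Rational(-50688766, 1919) ≈ -26414.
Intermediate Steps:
E = Rational(-29785099, 1919) (E = Add(Mul(-300, Pow(1919, -1)), -15521) = Add(Mul(-300, Rational(1, 1919)), -15521) = Add(Rational(-300, 1919), -15521) = Rational(-29785099, 1919) ≈ -15521.)
Add(E, -10893) = Add(Rational(-29785099, 1919), -10893) = Rational(-50688766, 1919)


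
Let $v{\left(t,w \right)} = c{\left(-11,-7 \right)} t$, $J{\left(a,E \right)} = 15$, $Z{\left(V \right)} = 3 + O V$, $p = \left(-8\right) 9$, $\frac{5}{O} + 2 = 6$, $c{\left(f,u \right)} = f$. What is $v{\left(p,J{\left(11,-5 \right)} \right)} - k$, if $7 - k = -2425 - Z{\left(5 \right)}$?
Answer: $- \frac{6597}{4} \approx -1649.3$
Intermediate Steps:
$O = \frac{5}{4}$ ($O = \frac{5}{-2 + 6} = \frac{5}{4} \approx 1.25$)
$p = -72$
$Z{\left(V \right)} = 3 + \frac{5 V}{4}$
$v{\left(t,w \right)} = - 11 t$
$k = \frac{9765}{4}$ ($k = 7 - \left(-2425 - \left(3 + \frac{5}{4} \cdot 5\right)\right) = 7 - \left(-2425 - \left(3 + \frac{25}{4}\right)\right) = 7 - \left(-2425 - \frac{37}{4}\right) = 7 - - \frac{9737}{4} = 7 + \frac{9737}{4} = \frac{9765}{4} \approx 2441.3$)
$v{\left(p,J{\left(11,-5 \right)} \right)} - k = \left(-11\right) \left(-72\right) - \frac{9765}{4} = 792 - \frac{9765}{4} = - \frac{6597}{4}$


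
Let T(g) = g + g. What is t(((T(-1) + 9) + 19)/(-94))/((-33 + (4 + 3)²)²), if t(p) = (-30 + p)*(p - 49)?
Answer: 823917/141376 ≈ 5.8278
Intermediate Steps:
T(g) = 2*g
t(p) = (-49 + p)*(-30 + p) (t(p) = (-30 + p)*(-49 + p) = (-49 + p)*(-30 + p))
t(((T(-1) + 9) + 19)/(-94))/((-33 + (4 + 3)²)²) = (1470 + (((2*(-1) + 9) + 19)/(-94))² - 79*((2*(-1) + 9) + 19)/(-94))/((-33 + (4 + 3)²)²) = (1470 + (((-2 + 9) + 19)*(-1/94))² - 79*((-2 + 9) + 19)*(-1)/94)/((-33 + 7²)²) = (1470 + ((7 + 19)*(-1/94))² - 79*(7 + 19)*(-1)/94)/((-33 + 49)²) = (1470 + (26*(-1/94))² - 2054*(-1)/94)/(16²) = (1470 + (-13/47)² - 79*(-13/47))/256 = (1470 + 169/2209 + 1027/47)*(1/256) = (3295668/2209)*(1/256) = 823917/141376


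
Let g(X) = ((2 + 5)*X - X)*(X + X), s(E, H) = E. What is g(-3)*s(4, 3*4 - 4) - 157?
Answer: 275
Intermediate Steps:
g(X) = 12*X² (g(X) = (7*X - X)*(2*X) = (6*X)*(2*X) = 12*X²)
g(-3)*s(4, 3*4 - 4) - 157 = (12*(-3)²)*4 - 157 = (12*9)*4 - 157 = 108*4 - 157 = 432 - 157 = 275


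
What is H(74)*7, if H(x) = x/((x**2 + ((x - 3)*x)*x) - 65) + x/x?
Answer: 2759967/394207 ≈ 7.0013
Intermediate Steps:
H(x) = 1 + x/(-65 + x**2 + x**2*(-3 + x)) (H(x) = x/((x**2 + ((-3 + x)*x)*x) - 65) + 1 = x/((x**2 + (x*(-3 + x))*x) - 65) + 1 = x/((x**2 + x**2*(-3 + x)) - 65) + 1 = x/(-65 + x**2 + x**2*(-3 + x)) + 1 = 1 + x/(-65 + x**2 + x**2*(-3 + x)))
H(74)*7 = ((65 - 1*74 - 1*74**3 + 2*74**2)/(65 - 1*74**3 + 2*74**2))*7 = ((65 - 74 - 1*405224 + 2*5476)/(65 - 1*405224 + 2*5476))*7 = ((65 - 74 - 405224 + 10952)/(65 - 405224 + 10952))*7 = (-394281/(-394207))*7 = -1/394207*(-394281)*7 = (394281/394207)*7 = 2759967/394207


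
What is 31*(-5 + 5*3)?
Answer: 310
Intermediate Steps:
31*(-5 + 5*3) = 31*(-5 + 15) = 31*10 = 310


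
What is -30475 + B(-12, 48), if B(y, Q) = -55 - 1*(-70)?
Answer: -30460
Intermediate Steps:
B(y, Q) = 15 (B(y, Q) = -55 + 70 = 15)
-30475 + B(-12, 48) = -30475 + 15 = -30460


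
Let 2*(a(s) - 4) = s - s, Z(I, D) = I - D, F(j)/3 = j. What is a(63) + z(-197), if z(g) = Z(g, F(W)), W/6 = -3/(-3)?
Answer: -211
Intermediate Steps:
W = 6 (W = 6*(-3/(-3)) = 6*(-3*(-⅓)) = 6*1 = 6)
F(j) = 3*j
z(g) = -18 + g (z(g) = g - 3*6 = g - 1*18 = g - 18 = -18 + g)
a(s) = 4 (a(s) = 4 + (s - s)/2 = 4 + (½)*0 = 4 + 0 = 4)
a(63) + z(-197) = 4 + (-18 - 197) = 4 - 215 = -211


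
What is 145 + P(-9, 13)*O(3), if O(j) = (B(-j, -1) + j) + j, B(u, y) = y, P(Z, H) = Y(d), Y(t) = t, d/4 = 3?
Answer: 205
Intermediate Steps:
d = 12 (d = 4*3 = 12)
P(Z, H) = 12
O(j) = -1 + 2*j (O(j) = (-1 + j) + j = -1 + 2*j)
145 + P(-9, 13)*O(3) = 145 + 12*(-1 + 2*3) = 145 + 12*(-1 + 6) = 145 + 12*5 = 145 + 60 = 205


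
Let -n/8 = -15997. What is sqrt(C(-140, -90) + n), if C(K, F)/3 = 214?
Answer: sqrt(128618) ≈ 358.63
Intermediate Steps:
n = 127976 (n = -8*(-15997) = 127976)
C(K, F) = 642 (C(K, F) = 3*214 = 642)
sqrt(C(-140, -90) + n) = sqrt(642 + 127976) = sqrt(128618)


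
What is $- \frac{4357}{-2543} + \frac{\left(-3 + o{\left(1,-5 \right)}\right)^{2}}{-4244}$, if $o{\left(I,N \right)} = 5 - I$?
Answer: $\frac{18488565}{10792492} \approx 1.7131$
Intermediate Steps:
$- \frac{4357}{-2543} + \frac{\left(-3 + o{\left(1,-5 \right)}\right)^{2}}{-4244} = - \frac{4357}{-2543} + \frac{\left(-3 + \left(5 - 1\right)\right)^{2}}{-4244} = \left(-4357\right) \left(- \frac{1}{2543}\right) + \left(-3 + \left(5 - 1\right)\right)^{2} \left(- \frac{1}{4244}\right) = \frac{4357}{2543} + \left(-3 + 4\right)^{2} \left(- \frac{1}{4244}\right) = \frac{4357}{2543} + 1^{2} \left(- \frac{1}{4244}\right) = \frac{4357}{2543} + 1 \left(- \frac{1}{4244}\right) = \frac{4357}{2543} - \frac{1}{4244} = \frac{18488565}{10792492}$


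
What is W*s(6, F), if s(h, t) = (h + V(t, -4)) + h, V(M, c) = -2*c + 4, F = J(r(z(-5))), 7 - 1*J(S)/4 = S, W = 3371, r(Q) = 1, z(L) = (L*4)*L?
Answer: 80904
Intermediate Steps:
z(L) = 4*L² (z(L) = (4*L)*L = 4*L²)
J(S) = 28 - 4*S
F = 24 (F = 28 - 4*1 = 28 - 4 = 24)
V(M, c) = 4 - 2*c
s(h, t) = 12 + 2*h (s(h, t) = (h + (4 - 2*(-4))) + h = (h + (4 + 8)) + h = (h + 12) + h = (12 + h) + h = 12 + 2*h)
W*s(6, F) = 3371*(12 + 2*6) = 3371*(12 + 12) = 3371*24 = 80904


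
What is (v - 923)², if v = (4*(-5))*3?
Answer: 966289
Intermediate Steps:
v = -60 (v = -20*3 = -60)
(v - 923)² = (-60 - 923)² = (-983)² = 966289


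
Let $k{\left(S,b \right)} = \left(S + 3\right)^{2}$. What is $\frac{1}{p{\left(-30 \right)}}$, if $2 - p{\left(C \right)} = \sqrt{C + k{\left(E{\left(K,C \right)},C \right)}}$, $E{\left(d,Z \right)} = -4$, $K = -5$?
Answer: $\frac{2}{33} + \frac{i \sqrt{29}}{33} \approx 0.060606 + 0.16319 i$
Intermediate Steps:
$k{\left(S,b \right)} = \left(3 + S\right)^{2}$
$p{\left(C \right)} = 2 - \sqrt{1 + C}$ ($p{\left(C \right)} = 2 - \sqrt{C + \left(3 - 4\right)^{2}} = 2 - \sqrt{C + \left(-1\right)^{2}} = 2 - \sqrt{C + 1} = 2 - \sqrt{1 + C}$)
$\frac{1}{p{\left(-30 \right)}} = \frac{1}{2 - \sqrt{1 - 30}} = \frac{1}{2 - \sqrt{-29}} = \frac{1}{2 - i \sqrt{29}}$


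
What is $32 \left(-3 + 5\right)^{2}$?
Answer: $128$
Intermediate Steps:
$32 \left(-3 + 5\right)^{2} = 32 \cdot 2^{2} = 32 \cdot 4 = 128$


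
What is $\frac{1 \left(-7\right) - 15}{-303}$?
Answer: $\frac{22}{303} \approx 0.072607$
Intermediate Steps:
$\frac{1 \left(-7\right) - 15}{-303} = \left(-7 - 15\right) \left(- \frac{1}{303}\right) = \left(-22\right) \left(- \frac{1}{303}\right) = \frac{22}{303}$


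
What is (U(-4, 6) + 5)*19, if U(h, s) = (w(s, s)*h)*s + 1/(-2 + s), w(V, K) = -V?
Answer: 11343/4 ≈ 2835.8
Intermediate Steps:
U(h, s) = 1/(-2 + s) - h*s**2 (U(h, s) = ((-s)*h)*s + 1/(-2 + s) = (-h*s)*s + 1/(-2 + s) = -h*s**2 + 1/(-2 + s) = 1/(-2 + s) - h*s**2)
(U(-4, 6) + 5)*19 = ((1 - 1*(-4)*6**3 + 2*(-4)*6**2)/(-2 + 6) + 5)*19 = ((1 - 1*(-4)*216 + 2*(-4)*36)/4 + 5)*19 = ((1 + 864 - 288)/4 + 5)*19 = ((1/4)*577 + 5)*19 = (577/4 + 5)*19 = (597/4)*19 = 11343/4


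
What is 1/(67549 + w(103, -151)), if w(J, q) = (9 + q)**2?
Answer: 1/87713 ≈ 1.1401e-5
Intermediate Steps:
1/(67549 + w(103, -151)) = 1/(67549 + (9 - 151)**2) = 1/(67549 + (-142)**2) = 1/(67549 + 20164) = 1/87713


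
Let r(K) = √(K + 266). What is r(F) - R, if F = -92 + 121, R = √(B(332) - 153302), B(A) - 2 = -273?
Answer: √295 - I*√153573 ≈ 17.176 - 391.88*I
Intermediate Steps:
B(A) = -271 (B(A) = 2 - 273 = -271)
R = I*√153573 (R = √(-271 - 153302) = √(-153573) = I*√153573 ≈ 391.88*I)
F = 29
r(K) = √(266 + K)
r(F) - R = √(266 + 29) - I*√153573 = √295 - I*√153573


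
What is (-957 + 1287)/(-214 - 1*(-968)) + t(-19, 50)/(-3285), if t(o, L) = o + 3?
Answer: 548057/1238445 ≈ 0.44254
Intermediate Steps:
t(o, L) = 3 + o
(-957 + 1287)/(-214 - 1*(-968)) + t(-19, 50)/(-3285) = (-957 + 1287)/(-214 - 1*(-968)) + (3 - 19)/(-3285) = 330/(-214 + 968) - 16*(-1/3285) = 330/754 + 16/3285 = 330*(1/754) + 16/3285 = 165/377 + 16/3285 = 548057/1238445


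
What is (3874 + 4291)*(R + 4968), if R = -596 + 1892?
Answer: 51145560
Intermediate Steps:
R = 1296
(3874 + 4291)*(R + 4968) = (3874 + 4291)*(1296 + 4968) = 8165*6264 = 51145560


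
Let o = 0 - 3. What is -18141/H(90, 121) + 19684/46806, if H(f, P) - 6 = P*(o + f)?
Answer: -106962679/82167933 ≈ -1.3018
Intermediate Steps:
o = -3
H(f, P) = 6 + P*(-3 + f)
-18141/H(90, 121) + 19684/46806 = -18141/(6 - 3*121 + 121*90) + 19684/46806 = -18141/(6 - 363 + 10890) + 19684*(1/46806) = -18141/10533 + 9842/23403 = -18141*1/10533 + 9842/23403 = -6047/3511 + 9842/23403 = -106962679/82167933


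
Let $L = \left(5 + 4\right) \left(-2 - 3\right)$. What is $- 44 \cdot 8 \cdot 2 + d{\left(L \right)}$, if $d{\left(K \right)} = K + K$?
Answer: $-794$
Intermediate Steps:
$L = -45$ ($L = 9 \left(-5\right) = -45$)
$d{\left(K \right)} = 2 K$
$- 44 \cdot 8 \cdot 2 + d{\left(L \right)} = - 44 \cdot 8 \cdot 2 + 2 \left(-45\right) = \left(-44\right) 16 - 90 = -704 - 90 = -794$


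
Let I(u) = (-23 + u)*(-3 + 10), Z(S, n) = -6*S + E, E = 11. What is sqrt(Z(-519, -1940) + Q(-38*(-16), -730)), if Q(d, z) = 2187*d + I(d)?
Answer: 14*sqrt(6821) ≈ 1156.3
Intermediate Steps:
Z(S, n) = 11 - 6*S (Z(S, n) = -6*S + 11 = 11 - 6*S)
I(u) = -161 + 7*u (I(u) = (-23 + u)*7 = -161 + 7*u)
Q(d, z) = -161 + 2194*d (Q(d, z) = 2187*d + (-161 + 7*d) = -161 + 2194*d)
sqrt(Z(-519, -1940) + Q(-38*(-16), -730)) = sqrt((11 - 6*(-519)) + (-161 + 2194*(-38*(-16)))) = sqrt((11 + 3114) + (-161 + 2194*608)) = sqrt(3125 + (-161 + 1333952)) = sqrt(3125 + 1333791) = sqrt(1336916) = 14*sqrt(6821)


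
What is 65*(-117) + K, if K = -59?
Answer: -7664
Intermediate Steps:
65*(-117) + K = 65*(-117) - 59 = -7605 - 59 = -7664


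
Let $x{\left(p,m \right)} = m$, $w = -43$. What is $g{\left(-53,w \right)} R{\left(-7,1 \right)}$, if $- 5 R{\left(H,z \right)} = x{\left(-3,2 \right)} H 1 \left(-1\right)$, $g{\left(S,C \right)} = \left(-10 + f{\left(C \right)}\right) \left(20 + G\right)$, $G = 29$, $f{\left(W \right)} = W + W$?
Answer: $\frac{65856}{5} \approx 13171.0$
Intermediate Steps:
$f{\left(W \right)} = 2 W$
$g{\left(S,C \right)} = -490 + 98 C$ ($g{\left(S,C \right)} = \left(-10 + 2 C\right) \left(20 + 29\right) = \left(-10 + 2 C\right) 49 = -490 + 98 C$)
$R{\left(H,z \right)} = \frac{2 H}{5}$ ($R{\left(H,z \right)} = - \frac{2 H 1 \left(-1\right)}{5} = - \frac{2 H \left(-1\right)}{5} = - \frac{\left(-2\right) H}{5} = \frac{2 H}{5}$)
$g{\left(-53,w \right)} R{\left(-7,1 \right)} = \left(-490 + 98 \left(-43\right)\right) \frac{2}{5} \left(-7\right) = \left(-490 - 4214\right) \left(- \frac{14}{5}\right) = \left(-4704\right) \left(- \frac{14}{5}\right) = \frac{65856}{5}$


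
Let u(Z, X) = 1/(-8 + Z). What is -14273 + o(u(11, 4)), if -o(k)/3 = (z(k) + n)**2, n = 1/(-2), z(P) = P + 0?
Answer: -171277/12 ≈ -14273.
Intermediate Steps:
z(P) = P
n = -1/2 ≈ -0.50000
o(k) = -3*(-1/2 + k)**2 (o(k) = -3*(k - 1/2)**2 = -3*(-1/2 + k)**2)
-14273 + o(u(11, 4)) = -14273 - 3*(-1 + 2/(-8 + 11))**2/4 = -14273 - 3*(-1 + 2/3)**2/4 = -14273 - 3*(-1/3)**2/4 = -14273 - 3/4*1/9 = -14273 - 1/12 = -171277/12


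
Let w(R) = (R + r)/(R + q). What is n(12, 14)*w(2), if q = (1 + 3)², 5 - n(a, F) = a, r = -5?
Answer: 7/6 ≈ 1.1667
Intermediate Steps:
n(a, F) = 5 - a
q = 16 (q = 4² = 16)
w(R) = (-5 + R)/(16 + R) (w(R) = (R - 5)/(R + 16) = (-5 + R)/(16 + R))
n(12, 14)*w(2) = (5 - 1*12)*((-5 + 2)/(16 + 2)) = (5 - 12)*(-3/18) = -7*(-3)/18 = -7*(-⅙) = 7/6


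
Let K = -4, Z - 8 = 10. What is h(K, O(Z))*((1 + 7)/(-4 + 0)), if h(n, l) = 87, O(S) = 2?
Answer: -174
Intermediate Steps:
Z = 18 (Z = 8 + 10 = 18)
h(K, O(Z))*((1 + 7)/(-4 + 0)) = 87*((1 + 7)/(-4 + 0)) = 87*(8/(-4)) = 87*(8*(-1/4)) = 87*(-2) = -174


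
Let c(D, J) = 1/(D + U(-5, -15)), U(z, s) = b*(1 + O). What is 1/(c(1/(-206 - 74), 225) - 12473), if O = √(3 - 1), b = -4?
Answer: -15617865327/194797719120031 + 313600*√2/194797719120031 ≈ -8.0173e-5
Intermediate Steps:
O = √2 ≈ 1.4142
U(z, s) = -4 - 4*√2 (U(z, s) = -4*(1 + √2) = -4 - 4*√2)
c(D, J) = 1/(-4 + D - 4*√2) (c(D, J) = 1/(D + (-4 - 4*√2)) = 1/(-4 + D - 4*√2))
1/(c(1/(-206 - 74), 225) - 12473) = 1/(1/(-4 + 1/(-206 - 74) - 4*√2) - 12473) = 1/(1/(-4 + 1/(-280) - 4*√2) - 12473) = 1/(1/(-4 - 1/280 - 4*√2) - 12473) = 1/(1/(-1121/280 - 4*√2) - 12473) = 1/(-12473 + 1/(-1121/280 - 4*√2))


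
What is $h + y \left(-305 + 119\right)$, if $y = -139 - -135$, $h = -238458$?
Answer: $-237714$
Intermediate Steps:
$y = -4$ ($y = -139 + 135 = -4$)
$h + y \left(-305 + 119\right) = -238458 - 4 \left(-305 + 119\right) = -238458 - -744 = -238458 + 744 = -237714$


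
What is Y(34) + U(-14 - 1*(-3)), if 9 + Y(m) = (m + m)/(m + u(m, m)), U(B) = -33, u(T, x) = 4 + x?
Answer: -739/18 ≈ -41.056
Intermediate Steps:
Y(m) = -9 + 2*m/(4 + 2*m) (Y(m) = -9 + (m + m)/(m + (4 + m)) = -9 + (2*m)/(4 + 2*m) = -9 + 2*m/(4 + 2*m))
Y(34) + U(-14 - 1*(-3)) = 2*(-9 - 4*34)/(2 + 34) - 33 = 2*(-9 - 136)/36 - 33 = 2*(1/36)*(-145) - 33 = -145/18 - 33 = -739/18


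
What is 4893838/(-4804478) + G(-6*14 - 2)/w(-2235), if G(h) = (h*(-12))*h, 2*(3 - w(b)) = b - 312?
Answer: -144218005221/2044305389 ≈ -70.546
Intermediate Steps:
w(b) = 159 - b/2 (w(b) = 3 - (b - 312)/2 = 3 - (-312 + b)/2 = 3 + (156 - b/2) = 159 - b/2)
G(h) = -12*h**2 (G(h) = (-12*h)*h = -12*h**2)
4893838/(-4804478) + G(-6*14 - 2)/w(-2235) = 4893838/(-4804478) + (-12*(-6*14 - 2)**2)/(159 - 1/2*(-2235)) = 4893838*(-1/4804478) + (-12*(-84 - 2)**2)/(159 + 2235/2) = -2446919/2402239 + (-12*(-86)**2)/(2553/2) = -2446919/2402239 - 12*7396*(2/2553) = -2446919/2402239 - 88752*2/2553 = -2446919/2402239 - 59168/851 = -144218005221/2044305389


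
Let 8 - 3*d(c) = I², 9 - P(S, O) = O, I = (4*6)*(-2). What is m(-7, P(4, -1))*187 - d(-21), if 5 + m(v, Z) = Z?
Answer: 5101/3 ≈ 1700.3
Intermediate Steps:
I = -48 (I = 24*(-2) = -48)
P(S, O) = 9 - O
m(v, Z) = -5 + Z
d(c) = -2296/3 (d(c) = 8/3 - ⅓*(-48)² = 8/3 - ⅓*2304 = 8/3 - 768 = -2296/3)
m(-7, P(4, -1))*187 - d(-21) = (-5 + (9 - 1*(-1)))*187 - 1*(-2296/3) = (-5 + (9 + 1))*187 + 2296/3 = (-5 + 10)*187 + 2296/3 = 5*187 + 2296/3 = 935 + 2296/3 = 5101/3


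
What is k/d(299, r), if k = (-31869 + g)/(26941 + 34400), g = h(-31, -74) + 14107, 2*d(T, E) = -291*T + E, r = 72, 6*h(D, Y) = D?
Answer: 15229/2285486793 ≈ 6.6634e-6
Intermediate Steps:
h(D, Y) = D/6
d(T, E) = E/2 - 291*T/2 (d(T, E) = (-291*T + E)/2 = (E - 291*T)/2 = E/2 - 291*T/2)
g = 84611/6 (g = (1/6)*(-31) + 14107 = -31/6 + 14107 = 84611/6 ≈ 14102.)
k = -15229/52578 (k = (-31869 + 84611/6)/(26941 + 34400) = -106603/6/61341 = -106603/6*1/61341 = -15229/52578 ≈ -0.28965)
k/d(299, r) = -15229/(52578*((1/2)*72 - 291/2*299)) = -15229/(52578*(36 - 87009/2)) = -15229/(52578*(-86937/2)) = -15229/52578*(-2/86937) = 15229/2285486793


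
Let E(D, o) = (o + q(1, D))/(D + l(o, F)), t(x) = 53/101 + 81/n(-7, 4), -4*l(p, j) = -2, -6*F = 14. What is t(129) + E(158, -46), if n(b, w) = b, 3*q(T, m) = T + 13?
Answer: -7602646/672357 ≈ -11.307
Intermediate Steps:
F = -7/3 (F = -⅙*14 = -7/3 ≈ -2.3333)
l(p, j) = ½ (l(p, j) = -¼*(-2) = ½)
q(T, m) = 13/3 + T/3 (q(T, m) = (T + 13)/3 = (13 + T)/3 = 13/3 + T/3)
t(x) = -7810/707 (t(x) = 53/101 + 81/(-7) = 53*(1/101) + 81*(-⅐) = 53/101 - 81/7 = -7810/707)
E(D, o) = (14/3 + o)/(½ + D) (E(D, o) = (o + (13/3 + (⅓)*1))/(D + ½) = (o + (13/3 + ⅓))/(½ + D) = (o + 14/3)/(½ + D) = (14/3 + o)/(½ + D))
t(129) + E(158, -46) = -7810/707 + 2*(14 + 3*(-46))/(3*(1 + 2*158)) = -7810/707 + 2*(14 - 138)/(3*(1 + 316)) = -7810/707 + (⅔)*(-124)/317 = -7810/707 + (⅔)*(1/317)*(-124) = -7810/707 - 248/951 = -7602646/672357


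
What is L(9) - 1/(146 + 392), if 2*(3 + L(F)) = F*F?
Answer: 10087/269 ≈ 37.498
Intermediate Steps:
L(F) = -3 + F²/2 (L(F) = -3 + (F*F)/2 = -3 + F²/2)
L(9) - 1/(146 + 392) = (-3 + (½)*9²) - 1/(146 + 392) = (-3 + (½)*81) - 1/538 = (-3 + 81/2) - 1*1/538 = 75/2 - 1/538 = 10087/269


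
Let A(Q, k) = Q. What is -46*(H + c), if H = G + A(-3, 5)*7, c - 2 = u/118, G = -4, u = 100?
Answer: 60122/59 ≈ 1019.0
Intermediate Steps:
c = 168/59 (c = 2 + 100/118 = 2 + 100*(1/118) = 2 + 50/59 = 168/59 ≈ 2.8475)
H = -25 (H = -4 - 3*7 = -4 - 21 = -25)
-46*(H + c) = -46*(-25 + 168/59) = -46*(-1307/59) = 60122/59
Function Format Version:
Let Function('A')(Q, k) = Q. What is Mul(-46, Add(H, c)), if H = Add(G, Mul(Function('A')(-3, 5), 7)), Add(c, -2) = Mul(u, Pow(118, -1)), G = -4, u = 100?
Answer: Rational(60122, 59) ≈ 1019.0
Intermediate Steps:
c = Rational(168, 59) (c = Add(2, Mul(100, Pow(118, -1))) = Add(2, Mul(100, Rational(1, 118))) = Add(2, Rational(50, 59)) = Rational(168, 59) ≈ 2.8475)
H = -25 (H = Add(-4, Mul(-3, 7)) = Add(-4, -21) = -25)
Mul(-46, Add(H, c)) = Mul(-46, Add(-25, Rational(168, 59))) = Mul(-46, Rational(-1307, 59)) = Rational(60122, 59)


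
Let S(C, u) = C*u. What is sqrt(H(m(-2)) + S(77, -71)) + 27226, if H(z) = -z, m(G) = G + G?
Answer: 27226 + 3*I*sqrt(607) ≈ 27226.0 + 73.912*I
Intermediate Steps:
m(G) = 2*G
sqrt(H(m(-2)) + S(77, -71)) + 27226 = sqrt(-2*(-2) + 77*(-71)) + 27226 = sqrt(-1*(-4) - 5467) + 27226 = sqrt(4 - 5467) + 27226 = sqrt(-5463) + 27226 = 3*I*sqrt(607) + 27226 = 27226 + 3*I*sqrt(607)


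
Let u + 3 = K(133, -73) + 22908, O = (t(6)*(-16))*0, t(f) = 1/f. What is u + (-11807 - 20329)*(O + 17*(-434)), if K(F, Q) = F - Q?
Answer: 237122519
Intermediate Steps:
O = 0 (O = (-16/6)*0 = ((⅙)*(-16))*0 = -8/3*0 = 0)
u = 23111 (u = -3 + ((133 - 1*(-73)) + 22908) = -3 + ((133 + 73) + 22908) = -3 + (206 + 22908) = -3 + 23114 = 23111)
u + (-11807 - 20329)*(O + 17*(-434)) = 23111 + (-11807 - 20329)*(0 + 17*(-434)) = 23111 - 32136*(0 - 7378) = 23111 - 32136*(-7378) = 23111 + 237099408 = 237122519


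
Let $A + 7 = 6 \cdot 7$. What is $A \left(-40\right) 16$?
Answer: $-22400$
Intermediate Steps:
$A = 35$ ($A = -7 + 6 \cdot 7 = -7 + 42 = 35$)
$A \left(-40\right) 16 = 35 \left(-40\right) 16 = \left(-1400\right) 16 = -22400$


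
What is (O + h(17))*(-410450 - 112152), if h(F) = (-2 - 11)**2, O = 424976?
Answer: -222181627290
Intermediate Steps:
h(F) = 169 (h(F) = (-13)**2 = 169)
(O + h(17))*(-410450 - 112152) = (424976 + 169)*(-410450 - 112152) = 425145*(-522602) = -222181627290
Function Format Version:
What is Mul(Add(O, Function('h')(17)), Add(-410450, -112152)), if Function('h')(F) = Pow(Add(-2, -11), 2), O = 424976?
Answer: -222181627290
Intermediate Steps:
Function('h')(F) = 169 (Function('h')(F) = Pow(-13, 2) = 169)
Mul(Add(O, Function('h')(17)), Add(-410450, -112152)) = Mul(Add(424976, 169), Add(-410450, -112152)) = Mul(425145, -522602) = -222181627290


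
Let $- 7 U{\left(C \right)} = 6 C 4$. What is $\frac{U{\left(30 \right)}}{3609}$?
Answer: $- \frac{80}{2807} \approx -0.0285$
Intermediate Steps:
$U{\left(C \right)} = - \frac{24 C}{7}$ ($U{\left(C \right)} = - \frac{6 C 4}{7} = - \frac{24 C}{7}$)
$\frac{U{\left(30 \right)}}{3609} = \frac{\left(- \frac{24}{7}\right) 30}{3609} = \left(- \frac{720}{7}\right) \frac{1}{3609} = - \frac{80}{2807}$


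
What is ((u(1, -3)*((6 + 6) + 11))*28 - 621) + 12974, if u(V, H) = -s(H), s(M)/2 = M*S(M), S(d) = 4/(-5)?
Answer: 46309/5 ≈ 9261.8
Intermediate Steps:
S(d) = -⅘ (S(d) = 4*(-⅕) = -⅘)
s(M) = -8*M/5 (s(M) = 2*(M*(-⅘)) = 2*(-4*M/5) = -8*M/5)
u(V, H) = 8*H/5 (u(V, H) = -(-8)*H/5 = 8*H/5)
((u(1, -3)*((6 + 6) + 11))*28 - 621) + 12974 = ((((8/5)*(-3))*((6 + 6) + 11))*28 - 621) + 12974 = (-24*(12 + 11)/5*28 - 621) + 12974 = (-24/5*23*28 - 621) + 12974 = (-552/5*28 - 621) + 12974 = (-15456/5 - 621) + 12974 = -18561/5 + 12974 = 46309/5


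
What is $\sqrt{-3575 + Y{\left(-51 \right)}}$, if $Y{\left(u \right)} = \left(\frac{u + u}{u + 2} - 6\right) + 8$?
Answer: $\frac{5 i \sqrt{6999}}{7} \approx 59.757 i$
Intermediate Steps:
$Y{\left(u \right)} = 2 + \frac{2 u}{2 + u}$ ($Y{\left(u \right)} = \left(\frac{2 u}{2 + u} - 6\right) + 8 = \left(-6 + \frac{2 u}{2 + u}\right) + 8 = 2 + \frac{2 u}{2 + u}$)
$\sqrt{-3575 + Y{\left(-51 \right)}} = \sqrt{-3575 + \frac{4 \left(1 - 51\right)}{2 - 51}} = \sqrt{-3575 + 4 \frac{1}{-49} \left(-50\right)} = \sqrt{-3575 + 4 \left(- \frac{1}{49}\right) \left(-50\right)} = \sqrt{-3575 + \frac{200}{49}} = \sqrt{- \frac{174975}{49}} = \frac{5 i \sqrt{6999}}{7}$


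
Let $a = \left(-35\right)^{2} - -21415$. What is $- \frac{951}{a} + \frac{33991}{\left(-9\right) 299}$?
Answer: $- \frac{772115381}{60924240} \approx -12.673$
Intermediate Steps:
$a = 22640$ ($a = 1225 + 21415 = 22640$)
$- \frac{951}{a} + \frac{33991}{\left(-9\right) 299} = - \frac{951}{22640} + \frac{33991}{\left(-9\right) 299} = \left(-951\right) \frac{1}{22640} + \frac{33991}{-2691} = - \frac{951}{22640} + 33991 \left(- \frac{1}{2691}\right) = - \frac{951}{22640} - \frac{33991}{2691} = - \frac{772115381}{60924240}$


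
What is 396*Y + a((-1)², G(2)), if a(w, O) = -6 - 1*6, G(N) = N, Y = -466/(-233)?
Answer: 780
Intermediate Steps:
Y = 2 (Y = -466*(-1/233) = 2)
a(w, O) = -12 (a(w, O) = -6 - 6 = -12)
396*Y + a((-1)², G(2)) = 396*2 - 12 = 792 - 12 = 780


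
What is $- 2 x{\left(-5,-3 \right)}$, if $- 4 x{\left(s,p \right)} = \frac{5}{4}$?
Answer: $\frac{5}{8} \approx 0.625$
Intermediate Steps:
$x{\left(s,p \right)} = - \frac{5}{16}$ ($x{\left(s,p \right)} = - \frac{5 \cdot \frac{1}{4}}{4} = \left(- \frac{1}{4}\right) \frac{5}{4} = - \frac{5}{16}$)
$- 2 x{\left(-5,-3 \right)} = \left(-2\right) \left(- \frac{5}{16}\right) = \frac{5}{8}$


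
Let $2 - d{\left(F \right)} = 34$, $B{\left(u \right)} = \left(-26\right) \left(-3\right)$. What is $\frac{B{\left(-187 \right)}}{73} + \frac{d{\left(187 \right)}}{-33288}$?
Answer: $\frac{4450}{4161} \approx 1.0695$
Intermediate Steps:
$B{\left(u \right)} = 78$
$d{\left(F \right)} = -32$ ($d{\left(F \right)} = 2 - 34 = -32$)
$\frac{B{\left(-187 \right)}}{73} + \frac{d{\left(187 \right)}}{-33288} = \frac{78}{73} - \frac{32}{-33288} = 78 \cdot \frac{1}{73} - - \frac{4}{4161} = \frac{78}{73} + \frac{4}{4161} = \frac{4450}{4161}$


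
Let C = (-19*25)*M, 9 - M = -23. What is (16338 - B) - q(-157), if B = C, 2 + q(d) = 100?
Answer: 31440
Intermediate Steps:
M = 32 (M = 9 - 1*(-23) = 9 + 23 = 32)
C = -15200 (C = -19*25*32 = -475*32 = -15200)
q(d) = 98 (q(d) = -2 + 100 = 98)
B = -15200
(16338 - B) - q(-157) = (16338 - 1*(-15200)) - 1*98 = (16338 + 15200) - 98 = 31538 - 98 = 31440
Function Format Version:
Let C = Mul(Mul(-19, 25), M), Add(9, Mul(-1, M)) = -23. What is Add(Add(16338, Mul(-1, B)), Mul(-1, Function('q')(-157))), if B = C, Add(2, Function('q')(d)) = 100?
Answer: 31440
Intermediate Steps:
M = 32 (M = Add(9, Mul(-1, -23)) = Add(9, 23) = 32)
C = -15200 (C = Mul(Mul(-19, 25), 32) = Mul(-475, 32) = -15200)
Function('q')(d) = 98 (Function('q')(d) = Add(-2, 100) = 98)
B = -15200
Add(Add(16338, Mul(-1, B)), Mul(-1, Function('q')(-157))) = Add(Add(16338, Mul(-1, -15200)), Mul(-1, 98)) = Add(Add(16338, 15200), -98) = Add(31538, -98) = 31440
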